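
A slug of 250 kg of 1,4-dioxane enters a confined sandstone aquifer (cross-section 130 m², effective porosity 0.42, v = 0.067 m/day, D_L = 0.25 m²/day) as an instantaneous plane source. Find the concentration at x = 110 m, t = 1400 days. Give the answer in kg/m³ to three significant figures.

For an instantaneous plane source, C(x,t) = M/(n_e·A·√(4πDt)) · exp(−(x−vt)²/(4Dt)), with n_e·A the pore (flow) area.
Plume center vt = 0.067 × 1400 = 93.8 m, so the well at 110 m is 16.2 m downgradient of the peak.
√(4πDt) = 66.32 m, giving peak height M/(n_e·A·√(4πDt)) = 250/(0.42 × 130 × 66.32) = 0.06904 kg/m³.
(x−vt)²/(4Dt) = (16.2)²/(4 × 0.25 × 1400) = 0.1875; exp(−0.1875) = 0.8290.
C = 0.06904 × 0.8290 = 0.0572 kg/m³.

0.0572 kg/m³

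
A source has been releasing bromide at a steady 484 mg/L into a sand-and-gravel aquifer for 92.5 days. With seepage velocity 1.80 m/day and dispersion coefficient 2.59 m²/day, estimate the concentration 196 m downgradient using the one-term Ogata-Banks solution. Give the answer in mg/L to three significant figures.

For a continuous step input, C/C₀ ≈ ½·erfc((x−vt)/(2√(Dt))).
vt = 1.80 × 92.5 = 166.5 m and 2√(Dt) = 2√(2.59 × 92.5) = 30.96 m.
Argument (x−vt)/(2√(Dt)) = (196 − 166.5)/30.96 = 0.9528; ½·erfc(0.9528) = 0.08892.
C = 484 × 0.08892 = 43.0 mg/L.

43.0 mg/L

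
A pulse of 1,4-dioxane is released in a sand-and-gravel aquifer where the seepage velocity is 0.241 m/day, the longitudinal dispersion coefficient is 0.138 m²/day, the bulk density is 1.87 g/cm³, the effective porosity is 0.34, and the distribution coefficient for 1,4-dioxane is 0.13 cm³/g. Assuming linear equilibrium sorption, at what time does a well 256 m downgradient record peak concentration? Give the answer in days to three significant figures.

1820 days

Retardation factor R = 1 + ρ_b·K_d/n = 1 + 1.87 × 0.13/0.34 = 1.715.
Sorption retards both mechanisms: v_R = v/R = 0.1405 m/day, D_R = D/R = 0.08047 m²/day.
Peak time from v_R²t² + 2D_R t − x² = 0: t = (√(D_R² + v_R²x²) − D_R)/v_R².
√(D_R² + v_R²x²) = √(0.08047² + 0.1405² × 256²) = 35.97; v_R² = 0.01974.
t = (35.97 − 0.08047)/0.01974 = 1820 days.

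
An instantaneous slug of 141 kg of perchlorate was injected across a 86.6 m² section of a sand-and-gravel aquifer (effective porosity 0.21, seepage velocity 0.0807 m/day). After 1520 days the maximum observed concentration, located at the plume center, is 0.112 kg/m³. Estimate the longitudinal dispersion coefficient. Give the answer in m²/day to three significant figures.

0.251 m²/day

At the plume center C_max = M/(n_e·A·√(4πDt)), so D = M²/(4πt·(n_e·A·C_max)²).
n_e·A·C_max = 0.21 × 86.6 × 0.112 = 2.037 kg/m.
D = 141²/(4π × 1520 × 2.037²) = 0.251 m²/day.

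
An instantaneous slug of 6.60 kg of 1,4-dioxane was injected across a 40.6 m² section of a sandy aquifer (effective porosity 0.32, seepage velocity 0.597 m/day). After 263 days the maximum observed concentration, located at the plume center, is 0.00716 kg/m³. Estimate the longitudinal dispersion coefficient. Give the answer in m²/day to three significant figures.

1.52 m²/day

At the plume center C_max = M/(n_e·A·√(4πDt)), so D = M²/(4πt·(n_e·A·C_max)²).
n_e·A·C_max = 0.32 × 40.6 × 0.00716 = 0.09302 kg/m.
D = 6.60²/(4π × 263 × 0.09302²) = 1.52 m²/day.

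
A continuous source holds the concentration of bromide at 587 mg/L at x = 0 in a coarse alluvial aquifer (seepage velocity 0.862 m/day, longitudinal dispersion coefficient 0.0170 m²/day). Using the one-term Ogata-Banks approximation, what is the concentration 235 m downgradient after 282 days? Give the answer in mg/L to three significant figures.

For a continuous step input, C/C₀ ≈ ½·erfc((x−vt)/(2√(Dt))).
vt = 0.862 × 282 = 243.084 m and 2√(Dt) = 2√(0.0170 × 282) = 4.379 m.
Argument (x−vt)/(2√(Dt)) = (235 − 243.084)/4.379 = -1.846; ½·erfc(-1.846) = 0.9955.
C = 587 × 0.9955 = 584 mg/L.

584 mg/L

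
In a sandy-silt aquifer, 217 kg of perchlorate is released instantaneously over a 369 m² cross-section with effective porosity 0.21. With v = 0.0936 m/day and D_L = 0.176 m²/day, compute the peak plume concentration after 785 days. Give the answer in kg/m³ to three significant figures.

The peak of an instantaneous 1D plume sits at x = vt; there the Gaussian factor is 1 and C_max = M/(n_e·A·√(4πDt)), where n_e·A is the pore area the mass is dissolved in.
√(4πDt) = √(4π × 0.176 × 785) = 41.67 m, so C_max = 217/(0.21 × 369 × 41.67) = 0.0672 kg/m³.

0.0672 kg/m³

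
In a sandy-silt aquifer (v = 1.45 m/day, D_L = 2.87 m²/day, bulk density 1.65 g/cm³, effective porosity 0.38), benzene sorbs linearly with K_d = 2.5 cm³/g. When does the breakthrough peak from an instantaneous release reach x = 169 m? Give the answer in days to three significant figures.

Retardation factor R = 1 + ρ_b·K_d/n = 1 + 1.65 × 2.5/0.38 = 11.86.
Sorption retards both mechanisms: v_R = v/R = 0.1223 m/day, D_R = D/R = 0.2420 m²/day.
Peak time from v_R²t² + 2D_R t − x² = 0: t = (√(D_R² + v_R²x²) − D_R)/v_R².
√(D_R² + v_R²x²) = √(0.2420² + 0.1223² × 169²) = 20.67; v_R² = 0.01496.
t = (20.67 − 0.2420)/0.01496 = 1370 days.

1370 days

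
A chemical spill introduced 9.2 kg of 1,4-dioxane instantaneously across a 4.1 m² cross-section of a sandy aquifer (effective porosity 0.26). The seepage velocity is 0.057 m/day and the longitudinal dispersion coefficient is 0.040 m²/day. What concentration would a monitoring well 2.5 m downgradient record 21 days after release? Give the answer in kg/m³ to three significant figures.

For an instantaneous plane source, C(x,t) = M/(n_e·A·√(4πDt)) · exp(−(x−vt)²/(4Dt)), with n_e·A the pore (flow) area.
Plume center vt = 0.057 × 21 = 1.197 m, so the well at 2.5 m is 1.303 m downgradient of the peak.
√(4πDt) = 3.249 m, giving peak height M/(n_e·A·√(4πDt)) = 9.2/(0.26 × 4.1 × 3.249) = 2.656 kg/m³.
(x−vt)²/(4Dt) = (1.303)²/(4 × 0.040 × 21) = 0.5053; exp(−0.5053) = 0.6033.
C = 2.656 × 0.6033 = 1.60 kg/m³.

1.60 kg/m³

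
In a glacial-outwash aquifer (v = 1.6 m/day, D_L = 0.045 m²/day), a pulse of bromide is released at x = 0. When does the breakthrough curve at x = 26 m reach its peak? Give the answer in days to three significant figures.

16.2 days

For the 1D instantaneous-source solution, setting ∂C/∂t = 0 at fixed x gives v²t² + 2Dt − x² = 0, so t = (√(D² + v²x²) − D)/v².
√(D² + v²x²) = √(0.045² + 1.6² × 26²) = 41.60; v² = 2.56.
t = (41.60 − 0.045)/2.56 = 16.2 days (vs. the pure-advection estimate x/v = 16.2 d).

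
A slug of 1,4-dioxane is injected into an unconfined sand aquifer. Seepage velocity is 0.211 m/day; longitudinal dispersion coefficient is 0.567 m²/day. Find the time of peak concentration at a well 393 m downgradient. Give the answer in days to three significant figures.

For the 1D instantaneous-source solution, setting ∂C/∂t = 0 at fixed x gives v²t² + 2Dt − x² = 0, so t = (√(D² + v²x²) − D)/v².
√(D² + v²x²) = √(0.567² + 0.211² × 393²) = 82.92; v² = 0.044521.
t = (82.92 − 0.567)/0.044521 = 1850 days (vs. the pure-advection estimate x/v = 1860 d).

1850 days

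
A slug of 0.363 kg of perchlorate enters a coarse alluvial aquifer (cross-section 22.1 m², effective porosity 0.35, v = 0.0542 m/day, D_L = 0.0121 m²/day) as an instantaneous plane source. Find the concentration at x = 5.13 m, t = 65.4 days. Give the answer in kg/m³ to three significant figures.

For an instantaneous plane source, C(x,t) = M/(n_e·A·√(4πDt)) · exp(−(x−vt)²/(4Dt)), with n_e·A the pore (flow) area.
Plume center vt = 0.0542 × 65.4 = 3.54468 m, so the well at 5.13 m is 1.58532 m downgradient of the peak.
√(4πDt) = 3.153 m, giving peak height M/(n_e·A·√(4πDt)) = 0.363/(0.35 × 22.1 × 3.153) = 0.01488 kg/m³.
(x−vt)²/(4Dt) = (1.58532)²/(4 × 0.0121 × 65.4) = 0.7940; exp(−0.7940) = 0.4520.
C = 0.01488 × 0.4520 = 0.00673 kg/m³.

0.00673 kg/m³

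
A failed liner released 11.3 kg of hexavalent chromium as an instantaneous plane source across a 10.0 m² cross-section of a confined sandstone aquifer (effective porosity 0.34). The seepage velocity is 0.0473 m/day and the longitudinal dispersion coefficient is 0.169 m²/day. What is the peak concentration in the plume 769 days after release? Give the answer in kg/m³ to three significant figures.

The peak of an instantaneous 1D plume sits at x = vt; there the Gaussian factor is 1 and C_max = M/(n_e·A·√(4πDt)), where n_e·A is the pore area the mass is dissolved in.
√(4πDt) = √(4π × 0.169 × 769) = 40.41 m, so C_max = 11.3/(0.34 × 10.0 × 40.41) = 0.0822 kg/m³.

0.0822 kg/m³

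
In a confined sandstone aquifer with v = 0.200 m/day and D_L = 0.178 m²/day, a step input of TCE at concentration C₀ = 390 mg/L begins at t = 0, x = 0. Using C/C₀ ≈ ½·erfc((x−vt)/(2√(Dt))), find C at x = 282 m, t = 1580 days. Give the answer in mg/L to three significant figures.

360 mg/L

For a continuous step input, C/C₀ ≈ ½·erfc((x−vt)/(2√(Dt))).
vt = 0.200 × 1580 = 316 m and 2√(Dt) = 2√(0.178 × 1580) = 33.54 m.
Argument (x−vt)/(2√(Dt)) = (282 − 316)/33.54 = -1.014; ½·erfc(-1.014) = 0.9242.
C = 390 × 0.9242 = 360 mg/L.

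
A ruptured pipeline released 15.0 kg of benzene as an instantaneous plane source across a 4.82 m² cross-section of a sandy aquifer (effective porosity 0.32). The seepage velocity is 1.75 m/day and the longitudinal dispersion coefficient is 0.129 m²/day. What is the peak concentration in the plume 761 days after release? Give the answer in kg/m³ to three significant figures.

The peak of an instantaneous 1D plume sits at x = vt; there the Gaussian factor is 1 and C_max = M/(n_e·A·√(4πDt)), where n_e·A is the pore area the mass is dissolved in.
√(4πDt) = √(4π × 0.129 × 761) = 35.12 m, so C_max = 15.0/(0.32 × 4.82 × 35.12) = 0.277 kg/m³.

0.277 kg/m³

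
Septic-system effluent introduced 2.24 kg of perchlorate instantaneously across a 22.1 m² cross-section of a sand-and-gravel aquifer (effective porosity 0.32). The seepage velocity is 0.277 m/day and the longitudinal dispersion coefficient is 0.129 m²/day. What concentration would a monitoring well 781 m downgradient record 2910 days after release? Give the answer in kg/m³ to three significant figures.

For an instantaneous plane source, C(x,t) = M/(n_e·A·√(4πDt)) · exp(−(x−vt)²/(4Dt)), with n_e·A the pore (flow) area.
Plume center vt = 0.277 × 2910 = 806.07 m, so the well at 781 m is 25.07 m upgradient of the peak.
√(4πDt) = 68.68 m, giving peak height M/(n_e·A·√(4πDt)) = 2.24/(0.32 × 22.1 × 68.68) = 0.004612 kg/m³.
(x−vt)²/(4Dt) = (-25.07)²/(4 × 0.129 × 2910) = 0.4186; exp(−0.4186) = 0.6580.
C = 0.004612 × 0.6580 = 0.00303 kg/m³.

0.00303 kg/m³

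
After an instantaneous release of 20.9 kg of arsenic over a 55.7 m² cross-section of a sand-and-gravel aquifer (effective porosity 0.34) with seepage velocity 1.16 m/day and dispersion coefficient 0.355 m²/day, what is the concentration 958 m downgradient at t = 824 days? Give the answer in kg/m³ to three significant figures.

0.0181 kg/m³

For an instantaneous plane source, C(x,t) = M/(n_e·A·√(4πDt)) · exp(−(x−vt)²/(4Dt)), with n_e·A the pore (flow) area.
Plume center vt = 1.16 × 824 = 955.84 m, so the well at 958 m is 2.16 m downgradient of the peak.
√(4πDt) = 60.63 m, giving peak height M/(n_e·A·√(4πDt)) = 20.9/(0.34 × 55.7 × 60.63) = 0.01820 kg/m³.
(x−vt)²/(4Dt) = (2.16)²/(4 × 0.355 × 824) = 0.003987; exp(−0.003987) = 0.9960.
C = 0.01820 × 0.9960 = 0.0181 kg/m³.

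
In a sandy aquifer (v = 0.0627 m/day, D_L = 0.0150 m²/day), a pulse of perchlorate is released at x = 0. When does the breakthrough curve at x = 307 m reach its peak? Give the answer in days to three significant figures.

4890 days

For the 1D instantaneous-source solution, setting ∂C/∂t = 0 at fixed x gives v²t² + 2Dt − x² = 0, so t = (√(D² + v²x²) − D)/v².
√(D² + v²x²) = √(0.0150² + 0.0627² × 307²) = 19.25; v² = 0.00393129.
t = (19.25 − 0.0150)/0.00393129 = 4890 days (vs. the pure-advection estimate x/v = 4900 d).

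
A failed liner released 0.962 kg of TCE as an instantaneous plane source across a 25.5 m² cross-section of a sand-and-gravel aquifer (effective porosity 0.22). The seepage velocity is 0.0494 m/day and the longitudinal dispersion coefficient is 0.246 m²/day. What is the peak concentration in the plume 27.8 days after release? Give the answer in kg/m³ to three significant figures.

0.0185 kg/m³

The peak of an instantaneous 1D plume sits at x = vt; there the Gaussian factor is 1 and C_max = M/(n_e·A·√(4πDt)), where n_e·A is the pore area the mass is dissolved in.
√(4πDt) = √(4π × 0.246 × 27.8) = 9.270 m, so C_max = 0.962/(0.22 × 25.5 × 9.270) = 0.0185 kg/m³.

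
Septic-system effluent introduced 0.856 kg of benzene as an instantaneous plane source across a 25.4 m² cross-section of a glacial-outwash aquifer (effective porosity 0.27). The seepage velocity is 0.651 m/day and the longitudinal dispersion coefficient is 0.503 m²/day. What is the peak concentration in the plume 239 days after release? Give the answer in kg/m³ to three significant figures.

The peak of an instantaneous 1D plume sits at x = vt; there the Gaussian factor is 1 and C_max = M/(n_e·A·√(4πDt)), where n_e·A is the pore area the mass is dissolved in.
√(4πDt) = √(4π × 0.503 × 239) = 38.87 m, so C_max = 0.856/(0.27 × 25.4 × 38.87) = 0.00321 kg/m³.

0.00321 kg/m³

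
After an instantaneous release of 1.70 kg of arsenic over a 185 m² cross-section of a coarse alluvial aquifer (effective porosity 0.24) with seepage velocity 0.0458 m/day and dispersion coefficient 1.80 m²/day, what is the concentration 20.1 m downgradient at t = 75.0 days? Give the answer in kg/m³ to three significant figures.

0.000556 kg/m³

For an instantaneous plane source, C(x,t) = M/(n_e·A·√(4πDt)) · exp(−(x−vt)²/(4Dt)), with n_e·A the pore (flow) area.
Plume center vt = 0.0458 × 75.0 = 3.435 m, so the well at 20.1 m is 16.665 m downgradient of the peak.
√(4πDt) = 41.19 m, giving peak height M/(n_e·A·√(4πDt)) = 1.70/(0.24 × 185 × 41.19) = 0.0009296 kg/m³.
(x−vt)²/(4Dt) = (16.665)²/(4 × 1.80 × 75.0) = 0.5143; exp(−0.5143) = 0.5979.
C = 0.0009296 × 0.5979 = 0.000556 kg/m³.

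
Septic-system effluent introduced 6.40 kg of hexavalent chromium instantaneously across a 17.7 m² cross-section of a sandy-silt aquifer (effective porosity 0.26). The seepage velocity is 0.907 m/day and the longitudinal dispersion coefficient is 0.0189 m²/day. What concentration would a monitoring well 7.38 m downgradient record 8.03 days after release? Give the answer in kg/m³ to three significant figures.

For an instantaneous plane source, C(x,t) = M/(n_e·A·√(4πDt)) · exp(−(x−vt)²/(4Dt)), with n_e·A the pore (flow) area.
Plume center vt = 0.907 × 8.03 = 7.28321 m, so the well at 7.38 m is 0.09679 m downgradient of the peak.
√(4πDt) = 1.381 m, giving peak height M/(n_e·A·√(4πDt)) = 6.40/(0.26 × 17.7 × 1.381) = 1.007 kg/m³.
(x−vt)²/(4Dt) = (0.09679)²/(4 × 0.0189 × 8.03) = 0.01543; exp(−0.01543) = 0.9847.
C = 1.007 × 0.9847 = 0.992 kg/m³.

0.992 kg/m³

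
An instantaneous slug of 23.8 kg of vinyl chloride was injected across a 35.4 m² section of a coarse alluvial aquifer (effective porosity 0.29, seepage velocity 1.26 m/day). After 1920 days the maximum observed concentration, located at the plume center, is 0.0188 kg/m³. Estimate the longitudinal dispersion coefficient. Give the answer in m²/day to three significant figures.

At the plume center C_max = M/(n_e·A·√(4πDt)), so D = M²/(4πt·(n_e·A·C_max)²).
n_e·A·C_max = 0.29 × 35.4 × 0.0188 = 0.1930 kg/m.
D = 23.8²/(4π × 1920 × 0.1930²) = 0.630 m²/day.

0.630 m²/day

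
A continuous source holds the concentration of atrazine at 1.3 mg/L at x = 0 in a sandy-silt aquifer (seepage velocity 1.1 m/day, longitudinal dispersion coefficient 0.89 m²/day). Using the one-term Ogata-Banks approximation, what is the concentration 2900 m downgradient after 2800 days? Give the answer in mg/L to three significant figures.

For a continuous step input, C/C₀ ≈ ½·erfc((x−vt)/(2√(Dt))).
vt = 1.1 × 2800 = 3080 m and 2√(Dt) = 2√(0.89 × 2800) = 99.84 m.
Argument (x−vt)/(2√(Dt)) = (2900 − 3080)/99.84 = -1.803; ½·erfc(-1.803) = 0.9946.
C = 1.3 × 0.9946 = 1.29 mg/L.

1.29 mg/L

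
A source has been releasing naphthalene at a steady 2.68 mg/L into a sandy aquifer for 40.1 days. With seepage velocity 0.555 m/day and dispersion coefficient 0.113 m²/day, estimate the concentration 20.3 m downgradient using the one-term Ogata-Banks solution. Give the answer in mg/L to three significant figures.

For a continuous step input, C/C₀ ≈ ½·erfc((x−vt)/(2√(Dt))).
vt = 0.555 × 40.1 = 22.2555 m and 2√(Dt) = 2√(0.113 × 40.1) = 4.257 m.
Argument (x−vt)/(2√(Dt)) = (20.3 − 22.2555)/4.257 = -0.4594; ½·erfc(-0.4594) = 0.7421.
C = 2.68 × 0.7421 = 1.99 mg/L.

1.99 mg/L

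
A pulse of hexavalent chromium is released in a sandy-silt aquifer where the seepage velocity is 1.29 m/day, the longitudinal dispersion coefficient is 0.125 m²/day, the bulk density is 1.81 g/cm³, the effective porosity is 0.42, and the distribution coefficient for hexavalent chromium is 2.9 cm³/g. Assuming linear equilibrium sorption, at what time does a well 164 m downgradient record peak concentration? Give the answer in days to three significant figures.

Retardation factor R = 1 + ρ_b·K_d/n = 1 + 1.81 × 2.9/0.42 = 13.50.
Sorption retards both mechanisms: v_R = v/R = 0.09556 m/day, D_R = D/R = 0.009259 m²/day.
Peak time from v_R²t² + 2D_R t − x² = 0: t = (√(D_R² + v_R²x²) − D_R)/v_R².
√(D_R² + v_R²x²) = √(0.009259² + 0.09556² × 164²) = 15.67; v_R² = 0.009132.
t = (15.67 − 0.009259)/0.009132 = 1710 days.

1710 days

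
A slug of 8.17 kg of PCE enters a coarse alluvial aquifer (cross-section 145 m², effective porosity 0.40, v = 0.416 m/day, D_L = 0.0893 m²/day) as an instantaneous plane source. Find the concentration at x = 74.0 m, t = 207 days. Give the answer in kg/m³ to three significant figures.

0.00127 kg/m³

For an instantaneous plane source, C(x,t) = M/(n_e·A·√(4πDt)) · exp(−(x−vt)²/(4Dt)), with n_e·A the pore (flow) area.
Plume center vt = 0.416 × 207 = 86.112 m, so the well at 74.0 m is 12.112 m upgradient of the peak.
√(4πDt) = 15.24 m, giving peak height M/(n_e·A·√(4πDt)) = 8.17/(0.40 × 145 × 15.24) = 0.009243 kg/m³.
(x−vt)²/(4Dt) = (-12.112)²/(4 × 0.0893 × 207) = 1.984; exp(−1.984) = 0.1375.
C = 0.009243 × 0.1375 = 0.00127 kg/m³.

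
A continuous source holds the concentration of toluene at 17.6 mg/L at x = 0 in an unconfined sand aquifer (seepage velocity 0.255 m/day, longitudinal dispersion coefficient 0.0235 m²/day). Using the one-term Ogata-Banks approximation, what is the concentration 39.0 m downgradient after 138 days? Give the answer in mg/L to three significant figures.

For a continuous step input, C/C₀ ≈ ½·erfc((x−vt)/(2√(Dt))).
vt = 0.255 × 138 = 35.19 m and 2√(Dt) = 2√(0.0235 × 138) = 3.602 m.
Argument (x−vt)/(2√(Dt)) = (39.0 − 35.19)/3.602 = 1.058; ½·erfc(1.058) = 0.06730.
C = 17.6 × 0.06730 = 1.18 mg/L.

1.18 mg/L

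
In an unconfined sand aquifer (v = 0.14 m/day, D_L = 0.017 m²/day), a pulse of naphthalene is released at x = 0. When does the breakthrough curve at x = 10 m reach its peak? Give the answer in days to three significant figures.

For the 1D instantaneous-source solution, setting ∂C/∂t = 0 at fixed x gives v²t² + 2Dt − x² = 0, so t = (√(D² + v²x²) − D)/v².
√(D² + v²x²) = √(0.017² + 0.14² × 10²) = 1.400; v² = 0.0196.
t = (1.400 − 0.017)/0.0196 = 70.6 days (vs. the pure-advection estimate x/v = 71.4 d).

70.6 days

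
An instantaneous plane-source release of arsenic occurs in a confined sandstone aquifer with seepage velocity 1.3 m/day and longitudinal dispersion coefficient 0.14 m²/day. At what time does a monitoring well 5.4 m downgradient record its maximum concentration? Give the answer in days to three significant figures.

For the 1D instantaneous-source solution, setting ∂C/∂t = 0 at fixed x gives v²t² + 2Dt − x² = 0, so t = (√(D² + v²x²) − D)/v².
√(D² + v²x²) = √(0.14² + 1.3² × 5.4²) = 7.021; v² = 1.69.
t = (7.021 − 0.14)/1.69 = 4.07 days (vs. the pure-advection estimate x/v = 4.15 d).

4.07 days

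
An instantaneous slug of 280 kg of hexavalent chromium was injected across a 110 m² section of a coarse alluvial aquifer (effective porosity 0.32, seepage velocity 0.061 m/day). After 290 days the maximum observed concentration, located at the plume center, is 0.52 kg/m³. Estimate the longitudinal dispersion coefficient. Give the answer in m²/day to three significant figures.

0.0642 m²/day

At the plume center C_max = M/(n_e·A·√(4πDt)), so D = M²/(4πt·(n_e·A·C_max)²).
n_e·A·C_max = 0.32 × 110 × 0.52 = 18.30 kg/m.
D = 280²/(4π × 290 × 18.30²) = 0.0642 m²/day.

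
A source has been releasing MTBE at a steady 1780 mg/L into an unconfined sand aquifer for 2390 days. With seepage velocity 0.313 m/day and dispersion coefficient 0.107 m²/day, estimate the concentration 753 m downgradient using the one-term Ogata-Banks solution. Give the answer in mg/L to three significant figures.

For a continuous step input, C/C₀ ≈ ½·erfc((x−vt)/(2√(Dt))).
vt = 0.313 × 2390 = 748.07 m and 2√(Dt) = 2√(0.107 × 2390) = 31.98 m.
Argument (x−vt)/(2√(Dt)) = (753 − 748.07)/31.98 = 0.1542; ½·erfc(0.1542) = 0.4137.
C = 1780 × 0.4137 = 736 mg/L.

736 mg/L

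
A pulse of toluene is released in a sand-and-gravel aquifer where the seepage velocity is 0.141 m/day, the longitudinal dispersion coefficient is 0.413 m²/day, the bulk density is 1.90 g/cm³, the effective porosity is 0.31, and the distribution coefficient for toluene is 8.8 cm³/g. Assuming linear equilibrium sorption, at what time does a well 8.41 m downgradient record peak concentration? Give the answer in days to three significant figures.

Retardation factor R = 1 + ρ_b·K_d/n = 1 + 1.90 × 8.8/0.31 = 54.94.
Sorption retards both mechanisms: v_R = v/R = 0.002566 m/day, D_R = D/R = 0.007517 m²/day.
Peak time from v_R²t² + 2D_R t − x² = 0: t = (√(D_R² + v_R²x²) − D_R)/v_R².
√(D_R² + v_R²x²) = √(0.007517² + 0.002566² × 8.41²) = 0.02285; v_R² = 6.584e-06.
t = (0.02285 − 0.007517)/6.584e-06 = 2330 days.

2330 days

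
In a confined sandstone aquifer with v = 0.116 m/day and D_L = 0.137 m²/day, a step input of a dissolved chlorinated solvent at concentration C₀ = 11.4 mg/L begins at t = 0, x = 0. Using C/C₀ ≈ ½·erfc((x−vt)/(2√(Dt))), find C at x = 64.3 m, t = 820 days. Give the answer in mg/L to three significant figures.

11.2 mg/L

For a continuous step input, C/C₀ ≈ ½·erfc((x−vt)/(2√(Dt))).
vt = 0.116 × 820 = 95.12 m and 2√(Dt) = 2√(0.137 × 820) = 21.20 m.
Argument (x−vt)/(2√(Dt)) = (64.3 − 95.12)/21.20 = -1.454; ½·erfc(-1.454) = 0.9801.
C = 11.4 × 0.9801 = 11.2 mg/L.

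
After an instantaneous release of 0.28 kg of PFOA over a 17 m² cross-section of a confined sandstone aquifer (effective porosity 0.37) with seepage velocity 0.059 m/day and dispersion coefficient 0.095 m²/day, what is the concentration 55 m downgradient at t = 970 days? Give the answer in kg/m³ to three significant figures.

0.00129 kg/m³

For an instantaneous plane source, C(x,t) = M/(n_e·A·√(4πDt)) · exp(−(x−vt)²/(4Dt)), with n_e·A the pore (flow) area.
Plume center vt = 0.059 × 970 = 57.23 m, so the well at 55 m is 2.23 m upgradient of the peak.
√(4πDt) = 34.03 m, giving peak height M/(n_e·A·√(4πDt)) = 0.28/(0.37 × 17 × 34.03) = 0.001308 kg/m³.
(x−vt)²/(4Dt) = (-2.23)²/(4 × 0.095 × 970) = 0.01349; exp(−0.01349) = 0.9866.
C = 0.001308 × 0.9866 = 0.00129 kg/m³.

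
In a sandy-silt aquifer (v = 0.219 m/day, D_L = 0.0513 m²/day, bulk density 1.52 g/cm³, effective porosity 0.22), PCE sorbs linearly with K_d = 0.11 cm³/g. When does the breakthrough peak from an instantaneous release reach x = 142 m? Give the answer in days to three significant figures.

1140 days

Retardation factor R = 1 + ρ_b·K_d/n = 1 + 1.52 × 0.11/0.22 = 1.760.
Sorption retards both mechanisms: v_R = v/R = 0.1244 m/day, D_R = D/R = 0.02915 m²/day.
Peak time from v_R²t² + 2D_R t − x² = 0: t = (√(D_R² + v_R²x²) − D_R)/v_R².
√(D_R² + v_R²x²) = √(0.02915² + 0.1244² × 142²) = 17.66; v_R² = 0.01548.
t = (17.66 − 0.02915)/0.01548 = 1140 days.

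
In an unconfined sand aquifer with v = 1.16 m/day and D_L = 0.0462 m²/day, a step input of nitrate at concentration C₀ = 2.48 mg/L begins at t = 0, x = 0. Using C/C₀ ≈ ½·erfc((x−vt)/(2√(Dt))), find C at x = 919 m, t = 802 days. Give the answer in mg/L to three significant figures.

2.25 mg/L

For a continuous step input, C/C₀ ≈ ½·erfc((x−vt)/(2√(Dt))).
vt = 1.16 × 802 = 930.32 m and 2√(Dt) = 2√(0.0462 × 802) = 12.17 m.
Argument (x−vt)/(2√(Dt)) = (919 − 930.32)/12.17 = -0.9302; ½·erfc(-0.9302) = 0.9058.
C = 2.48 × 0.9058 = 2.25 mg/L.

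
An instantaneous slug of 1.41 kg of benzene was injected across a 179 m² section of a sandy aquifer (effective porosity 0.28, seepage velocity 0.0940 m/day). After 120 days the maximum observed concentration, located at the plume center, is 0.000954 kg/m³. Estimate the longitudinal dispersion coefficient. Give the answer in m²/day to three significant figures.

At the plume center C_max = M/(n_e·A·√(4πDt)), so D = M²/(4πt·(n_e·A·C_max)²).
n_e·A·C_max = 0.28 × 179 × 0.000954 = 0.04781 kg/m.
D = 1.41²/(4π × 120 × 0.04781²) = 0.577 m²/day.

0.577 m²/day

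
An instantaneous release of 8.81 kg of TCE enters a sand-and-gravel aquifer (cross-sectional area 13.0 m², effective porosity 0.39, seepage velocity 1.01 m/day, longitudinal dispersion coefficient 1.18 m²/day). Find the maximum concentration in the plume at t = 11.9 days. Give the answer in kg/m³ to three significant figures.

The peak of an instantaneous 1D plume sits at x = vt; there the Gaussian factor is 1 and C_max = M/(n_e·A·√(4πDt)), where n_e·A is the pore area the mass is dissolved in.
√(4πDt) = √(4π × 1.18 × 11.9) = 13.28 m, so C_max = 8.81/(0.39 × 13.0 × 13.28) = 0.131 kg/m³.

0.131 kg/m³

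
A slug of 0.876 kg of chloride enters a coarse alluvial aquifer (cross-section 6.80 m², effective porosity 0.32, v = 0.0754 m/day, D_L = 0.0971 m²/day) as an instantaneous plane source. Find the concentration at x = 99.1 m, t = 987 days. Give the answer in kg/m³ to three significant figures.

For an instantaneous plane source, C(x,t) = M/(n_e·A·√(4πDt)) · exp(−(x−vt)²/(4Dt)), with n_e·A the pore (flow) area.
Plume center vt = 0.0754 × 987 = 74.4198 m, so the well at 99.1 m is 24.6802 m downgradient of the peak.
√(4πDt) = 34.70 m, giving peak height M/(n_e·A·√(4πDt)) = 0.876/(0.32 × 6.80 × 34.70) = 0.01160 kg/m³.
(x−vt)²/(4Dt) = (24.6802)²/(4 × 0.0971 × 987) = 1.589; exp(−1.589) = 0.2041.
C = 0.01160 × 0.2041 = 0.00237 kg/m³.

0.00237 kg/m³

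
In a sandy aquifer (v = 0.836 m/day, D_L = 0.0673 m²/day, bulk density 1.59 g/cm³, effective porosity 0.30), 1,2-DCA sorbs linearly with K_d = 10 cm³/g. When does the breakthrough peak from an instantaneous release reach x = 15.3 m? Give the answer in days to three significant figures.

983 days

Retardation factor R = 1 + ρ_b·K_d/n = 1 + 1.59 × 10/0.30 = 54.00.
Sorption retards both mechanisms: v_R = v/R = 0.01548 m/day, D_R = D/R = 0.001246 m²/day.
Peak time from v_R²t² + 2D_R t − x² = 0: t = (√(D_R² + v_R²x²) − D_R)/v_R².
√(D_R² + v_R²x²) = √(0.001246² + 0.01548² × 15.3²) = 0.2368; v_R² = 0.0002396.
t = (0.2368 − 0.001246)/0.0002396 = 983 days.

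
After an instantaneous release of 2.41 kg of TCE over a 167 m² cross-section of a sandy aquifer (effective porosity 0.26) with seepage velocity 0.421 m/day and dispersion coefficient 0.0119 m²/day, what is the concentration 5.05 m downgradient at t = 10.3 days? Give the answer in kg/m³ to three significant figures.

For an instantaneous plane source, C(x,t) = M/(n_e·A·√(4πDt)) · exp(−(x−vt)²/(4Dt)), with n_e·A the pore (flow) area.
Plume center vt = 0.421 × 10.3 = 4.3363 m, so the well at 5.05 m is 0.7137 m downgradient of the peak.
√(4πDt) = 1.241 m, giving peak height M/(n_e·A·√(4πDt)) = 2.41/(0.26 × 167 × 1.241) = 0.04473 kg/m³.
(x−vt)²/(4Dt) = (0.7137)²/(4 × 0.0119 × 10.3) = 1.039; exp(−1.039) = 0.3538.
C = 0.04473 × 0.3538 = 0.0158 kg/m³.

0.0158 kg/m³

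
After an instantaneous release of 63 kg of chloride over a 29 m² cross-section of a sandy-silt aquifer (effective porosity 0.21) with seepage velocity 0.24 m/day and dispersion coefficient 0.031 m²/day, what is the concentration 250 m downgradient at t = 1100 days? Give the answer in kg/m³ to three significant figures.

For an instantaneous plane source, C(x,t) = M/(n_e·A·√(4πDt)) · exp(−(x−vt)²/(4Dt)), with n_e·A the pore (flow) area.
Plume center vt = 0.24 × 1100 = 264 m, so the well at 250 m is 14 m upgradient of the peak.
√(4πDt) = 20.70 m, giving peak height M/(n_e·A·√(4πDt)) = 63/(0.21 × 29 × 20.70) = 0.4998 kg/m³.
(x−vt)²/(4Dt) = (-14)²/(4 × 0.031 × 1100) = 1.437; exp(−1.437) = 0.2376.
C = 0.4998 × 0.2376 = 0.119 kg/m³.

0.119 kg/m³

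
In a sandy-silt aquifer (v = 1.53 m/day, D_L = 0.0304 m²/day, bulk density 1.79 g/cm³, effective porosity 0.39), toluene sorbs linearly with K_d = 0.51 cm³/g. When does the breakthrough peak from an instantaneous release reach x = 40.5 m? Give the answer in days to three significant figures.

Retardation factor R = 1 + ρ_b·K_d/n = 1 + 1.79 × 0.51/0.39 = 3.341.
Sorption retards both mechanisms: v_R = v/R = 0.4579 m/day, D_R = D/R = 0.009099 m²/day.
Peak time from v_R²t² + 2D_R t − x² = 0: t = (√(D_R² + v_R²x²) − D_R)/v_R².
√(D_R² + v_R²x²) = √(0.009099² + 0.4579² × 40.5²) = 18.54; v_R² = 0.2097.
t = (18.54 − 0.009099)/0.2097 = 88.4 days.

88.4 days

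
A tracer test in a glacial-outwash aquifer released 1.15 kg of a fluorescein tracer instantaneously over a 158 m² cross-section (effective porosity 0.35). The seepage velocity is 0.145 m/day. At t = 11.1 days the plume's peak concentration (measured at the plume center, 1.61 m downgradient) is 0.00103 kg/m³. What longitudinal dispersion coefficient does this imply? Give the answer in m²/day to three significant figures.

2.92 m²/day

At the plume center C_max = M/(n_e·A·√(4πDt)), so D = M²/(4πt·(n_e·A·C_max)²).
n_e·A·C_max = 0.35 × 158 × 0.00103 = 0.05696 kg/m.
D = 1.15²/(4π × 11.1 × 0.05696²) = 2.92 m²/day.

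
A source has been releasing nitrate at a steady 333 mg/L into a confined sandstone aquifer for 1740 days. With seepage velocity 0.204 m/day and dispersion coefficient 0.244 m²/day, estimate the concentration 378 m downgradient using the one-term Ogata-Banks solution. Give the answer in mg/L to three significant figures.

For a continuous step input, C/C₀ ≈ ½·erfc((x−vt)/(2√(Dt))).
vt = 0.204 × 1740 = 354.96 m and 2√(Dt) = 2√(0.244 × 1740) = 41.21 m.
Argument (x−vt)/(2√(Dt)) = (378 − 354.96)/41.21 = 0.5591; ½·erfc(0.5591) = 0.2146.
C = 333 × 0.2146 = 71.5 mg/L.

71.5 mg/L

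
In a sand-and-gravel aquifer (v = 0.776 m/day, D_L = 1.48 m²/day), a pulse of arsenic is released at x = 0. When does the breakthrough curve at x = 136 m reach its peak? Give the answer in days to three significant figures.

173 days

For the 1D instantaneous-source solution, setting ∂C/∂t = 0 at fixed x gives v²t² + 2Dt − x² = 0, so t = (√(D² + v²x²) − D)/v².
√(D² + v²x²) = √(1.48² + 0.776² × 136²) = 105.5; v² = 0.602176.
t = (105.5 − 1.48)/0.602176 = 173 days (vs. the pure-advection estimate x/v = 175 d).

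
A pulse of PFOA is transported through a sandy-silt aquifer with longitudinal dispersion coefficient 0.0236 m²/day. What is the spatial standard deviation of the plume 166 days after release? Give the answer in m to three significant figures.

Dispersive spreading gives a Gaussian with σ² = 2Dt; advection only shifts the center.
σ = √(2 × 0.0236 × 166) = 2.80 m.

2.80 m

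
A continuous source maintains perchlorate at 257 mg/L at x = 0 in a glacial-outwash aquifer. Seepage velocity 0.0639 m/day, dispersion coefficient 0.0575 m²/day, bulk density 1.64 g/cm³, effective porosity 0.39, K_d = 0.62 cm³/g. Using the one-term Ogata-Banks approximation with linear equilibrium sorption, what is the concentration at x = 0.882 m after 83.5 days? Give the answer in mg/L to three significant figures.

Retardation factor R = 1 + ρ_b·K_d/n = 1 + 1.64 × 0.62/0.39 = 3.607.
Sorption retards both mechanisms: v_R = v/R = 0.01772 m/day, D_R = D/R = 0.01594 m²/day.
v_R·t = 0.01772 × 83.5 = 1.47962 m; 2√(D_R t) = 2.307 m; argument = (0.882 − 1.47962)/2.307 = -0.2590.
C = C₀ × ½·erfc(-0.2590) = 257 × 0.6429 = 165 mg/L.

165 mg/L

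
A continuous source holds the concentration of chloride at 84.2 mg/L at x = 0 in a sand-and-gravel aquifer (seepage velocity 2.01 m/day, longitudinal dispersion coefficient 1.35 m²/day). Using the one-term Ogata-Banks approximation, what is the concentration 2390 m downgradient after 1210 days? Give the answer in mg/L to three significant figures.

For a continuous step input, C/C₀ ≈ ½·erfc((x−vt)/(2√(Dt))).
vt = 2.01 × 1210 = 2432.1 m and 2√(Dt) = 2√(1.35 × 1210) = 80.83 m.
Argument (x−vt)/(2√(Dt)) = (2390 − 2432.1)/80.83 = -0.5208; ½·erfc(-0.5208) = 0.7693.
C = 84.2 × 0.7693 = 64.8 mg/L.

64.8 mg/L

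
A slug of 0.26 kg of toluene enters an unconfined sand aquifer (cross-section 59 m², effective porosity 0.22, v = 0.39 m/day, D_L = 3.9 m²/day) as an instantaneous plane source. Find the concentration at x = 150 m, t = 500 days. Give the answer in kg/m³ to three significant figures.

9.87e-05 kg/m³

For an instantaneous plane source, C(x,t) = M/(n_e·A·√(4πDt)) · exp(−(x−vt)²/(4Dt)), with n_e·A the pore (flow) area.
Plume center vt = 0.39 × 500 = 195 m, so the well at 150 m is 45 m upgradient of the peak.
√(4πDt) = 156.5 m, giving peak height M/(n_e·A·√(4πDt)) = 0.26/(0.22 × 59 × 156.5) = 0.0001280 kg/m³.
(x−vt)²/(4Dt) = (-45)²/(4 × 3.9 × 500) = 0.2596; exp(−0.2596) = 0.7714.
C = 0.0001280 × 0.7714 = 9.87e-05 kg/m³.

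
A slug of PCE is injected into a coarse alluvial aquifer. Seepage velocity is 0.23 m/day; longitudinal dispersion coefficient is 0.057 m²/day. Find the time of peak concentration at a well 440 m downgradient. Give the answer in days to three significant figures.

For the 1D instantaneous-source solution, setting ∂C/∂t = 0 at fixed x gives v²t² + 2Dt − x² = 0, so t = (√(D² + v²x²) − D)/v².
√(D² + v²x²) = √(0.057² + 0.23² × 440²) = 101.2; v² = 0.0529.
t = (101.2 − 0.057)/0.0529 = 1910 days (vs. the pure-advection estimate x/v = 1910 d).

1910 days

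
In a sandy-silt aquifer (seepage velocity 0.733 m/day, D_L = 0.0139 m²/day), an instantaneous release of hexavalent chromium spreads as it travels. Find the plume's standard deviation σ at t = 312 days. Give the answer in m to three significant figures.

2.95 m

Dispersive spreading gives a Gaussian with σ² = 2Dt; advection only shifts the center.
σ = √(2 × 0.0139 × 312) = 2.95 m.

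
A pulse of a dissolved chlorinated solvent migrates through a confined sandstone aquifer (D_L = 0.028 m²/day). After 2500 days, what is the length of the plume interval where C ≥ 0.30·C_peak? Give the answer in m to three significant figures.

36.7 m

The plume is Gaussian with σ = √(2Dt) = √(2 × 0.028 × 2500) = 11.83 m.
C/C_peak = exp(−Δx²/(2σ²)) = 0.30 ⇒ Δx = σ·√(−2 ln 0.30) = 11.83 × 1.552 = 18.36 m.
Width = 2Δx = 36.7 m.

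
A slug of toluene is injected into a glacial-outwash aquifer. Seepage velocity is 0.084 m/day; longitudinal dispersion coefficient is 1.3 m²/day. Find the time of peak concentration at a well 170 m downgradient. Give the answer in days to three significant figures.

1850 days

For the 1D instantaneous-source solution, setting ∂C/∂t = 0 at fixed x gives v²t² + 2Dt − x² = 0, so t = (√(D² + v²x²) − D)/v².
√(D² + v²x²) = √(1.3² + 0.084² × 170²) = 14.34; v² = 0.007056.
t = (14.34 − 1.3)/0.007056 = 1850 days (vs. the pure-advection estimate x/v = 2020 d).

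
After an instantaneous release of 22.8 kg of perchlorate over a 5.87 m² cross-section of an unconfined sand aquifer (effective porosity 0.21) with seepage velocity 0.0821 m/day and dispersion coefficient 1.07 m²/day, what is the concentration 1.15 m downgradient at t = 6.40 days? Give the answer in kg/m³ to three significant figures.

1.97 kg/m³

For an instantaneous plane source, C(x,t) = M/(n_e·A·√(4πDt)) · exp(−(x−vt)²/(4Dt)), with n_e·A the pore (flow) area.
Plume center vt = 0.0821 × 6.40 = 0.52544 m, so the well at 1.15 m is 0.62456 m downgradient of the peak.
√(4πDt) = 9.277 m, giving peak height M/(n_e·A·√(4πDt)) = 22.8/(0.21 × 5.87 × 9.277) = 1.994 kg/m³.
(x−vt)²/(4Dt) = (0.62456)²/(4 × 1.07 × 6.40) = 0.01424; exp(−0.01424) = 0.9859.
C = 1.994 × 0.9859 = 1.97 kg/m³.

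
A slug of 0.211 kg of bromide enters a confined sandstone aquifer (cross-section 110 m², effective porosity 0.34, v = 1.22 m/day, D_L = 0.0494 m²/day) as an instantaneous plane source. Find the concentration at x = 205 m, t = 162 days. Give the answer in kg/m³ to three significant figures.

For an instantaneous plane source, C(x,t) = M/(n_e·A·√(4πDt)) · exp(−(x−vt)²/(4Dt)), with n_e·A the pore (flow) area.
Plume center vt = 1.22 × 162 = 197.64 m, so the well at 205 m is 7.36 m downgradient of the peak.
√(4πDt) = 10.03 m, giving peak height M/(n_e·A·√(4πDt)) = 0.211/(0.34 × 110 × 10.03) = 0.0005625 kg/m³.
(x−vt)²/(4Dt) = (7.36)²/(4 × 0.0494 × 162) = 1.692; exp(−1.692) = 0.1842.
C = 0.0005625 × 0.1842 = 0.000104 kg/m³.

0.000104 kg/m³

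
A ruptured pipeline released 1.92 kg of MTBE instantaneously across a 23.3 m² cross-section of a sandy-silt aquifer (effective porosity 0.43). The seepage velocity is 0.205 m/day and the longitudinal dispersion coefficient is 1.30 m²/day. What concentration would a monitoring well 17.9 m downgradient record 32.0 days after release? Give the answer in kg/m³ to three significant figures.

0.00387 kg/m³

For an instantaneous plane source, C(x,t) = M/(n_e·A·√(4πDt)) · exp(−(x−vt)²/(4Dt)), with n_e·A the pore (flow) area.
Plume center vt = 0.205 × 32.0 = 6.56 m, so the well at 17.9 m is 11.34 m downgradient of the peak.
√(4πDt) = 22.86 m, giving peak height M/(n_e·A·√(4πDt)) = 1.92/(0.43 × 23.3 × 22.86) = 0.008383 kg/m³.
(x−vt)²/(4Dt) = (11.34)²/(4 × 1.30 × 32.0) = 0.7728; exp(−0.7728) = 0.4617.
C = 0.008383 × 0.4617 = 0.00387 kg/m³.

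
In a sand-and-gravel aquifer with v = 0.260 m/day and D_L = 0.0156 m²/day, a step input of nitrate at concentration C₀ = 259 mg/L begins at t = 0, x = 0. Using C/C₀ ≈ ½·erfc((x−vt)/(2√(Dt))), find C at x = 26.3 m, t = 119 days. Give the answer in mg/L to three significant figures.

257 mg/L

For a continuous step input, C/C₀ ≈ ½·erfc((x−vt)/(2√(Dt))).
vt = 0.260 × 119 = 30.94 m and 2√(Dt) = 2√(0.0156 × 119) = 2.725 m.
Argument (x−vt)/(2√(Dt)) = (26.3 − 30.94)/2.725 = -1.703; ½·erfc(-1.703) = 0.9920.
C = 259 × 0.9920 = 257 mg/L.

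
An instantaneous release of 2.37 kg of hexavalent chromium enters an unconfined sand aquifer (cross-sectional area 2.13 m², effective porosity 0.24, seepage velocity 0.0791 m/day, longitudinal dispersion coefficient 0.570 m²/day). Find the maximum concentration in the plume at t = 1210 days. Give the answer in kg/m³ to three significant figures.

The peak of an instantaneous 1D plume sits at x = vt; there the Gaussian factor is 1 and C_max = M/(n_e·A·√(4πDt)), where n_e·A is the pore area the mass is dissolved in.
√(4πDt) = √(4π × 0.570 × 1210) = 93.10 m, so C_max = 2.37/(0.24 × 2.13 × 93.10) = 0.0498 kg/m³.

0.0498 kg/m³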